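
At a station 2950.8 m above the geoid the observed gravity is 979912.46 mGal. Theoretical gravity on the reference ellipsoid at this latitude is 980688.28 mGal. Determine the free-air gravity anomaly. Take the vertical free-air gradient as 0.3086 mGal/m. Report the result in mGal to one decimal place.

134.8

Free-air correction = 0.3086 × 2950.8 = 910.62 mGal
Free-air anomaly = 979912.46 − 980688.28 + (910.62) = 134.80 mGal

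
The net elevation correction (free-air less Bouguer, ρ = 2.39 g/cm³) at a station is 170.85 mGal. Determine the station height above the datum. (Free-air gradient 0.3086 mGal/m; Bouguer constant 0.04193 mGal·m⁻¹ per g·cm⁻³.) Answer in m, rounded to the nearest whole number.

Combined gradient = 0.3086 − 0.04193 × 2.39 = 0.2083873 mGal/m
h = 170.85 / 0.2083873 = 819.87 m

820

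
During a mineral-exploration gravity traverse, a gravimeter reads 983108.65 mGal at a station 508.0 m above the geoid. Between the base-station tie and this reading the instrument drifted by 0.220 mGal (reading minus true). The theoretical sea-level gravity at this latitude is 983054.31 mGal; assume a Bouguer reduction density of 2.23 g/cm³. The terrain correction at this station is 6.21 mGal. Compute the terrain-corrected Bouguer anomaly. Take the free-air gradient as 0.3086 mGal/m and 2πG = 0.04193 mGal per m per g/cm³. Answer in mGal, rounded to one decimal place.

169.6

Drift-corrected reading = 983108.65 − (0.220) = 983108.430 mGal
Free-air correction = 0.3086 × 508.0 = 156.77 mGal
Free-air anomaly = 983108.430 − 983054.31 + (156.77) = 210.890 mGal
Bouguer slab correction = 0.04193 × 2.23 × 508.0 = 47.50 mGal
Simple Bouguer anomaly = 210.890 − (47.50) = 163.390 mGal
Complete Bouguer anomaly = 163.390 + 6.21 = 169.600 mGal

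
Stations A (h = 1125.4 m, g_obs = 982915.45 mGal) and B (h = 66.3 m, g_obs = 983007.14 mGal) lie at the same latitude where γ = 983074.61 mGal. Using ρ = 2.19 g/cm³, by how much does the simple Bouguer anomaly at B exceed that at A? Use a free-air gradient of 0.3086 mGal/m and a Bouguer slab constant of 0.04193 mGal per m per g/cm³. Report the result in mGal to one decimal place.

-137.9

Δg_SB(A) = 982915.45 − 983074.61 + 0.3086×1125.4 − 0.04193×2.19×1125.4 = 84.80 mGal
Δg_SB(B) = 983007.14 − 983074.61 + 0.3086×66.3 − 0.04193×2.19×66.3 = -53.10 mGal
Difference = -53.10 − (84.80) = -137.90 mGal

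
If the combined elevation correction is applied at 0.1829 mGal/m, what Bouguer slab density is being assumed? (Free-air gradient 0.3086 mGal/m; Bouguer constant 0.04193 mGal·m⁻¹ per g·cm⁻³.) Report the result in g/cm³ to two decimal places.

0.1829 = 0.3086 − 0.04193 × ρ
ρ = (0.3086 − 0.1829) / 0.04193 = 3.00 g/cm³

3.00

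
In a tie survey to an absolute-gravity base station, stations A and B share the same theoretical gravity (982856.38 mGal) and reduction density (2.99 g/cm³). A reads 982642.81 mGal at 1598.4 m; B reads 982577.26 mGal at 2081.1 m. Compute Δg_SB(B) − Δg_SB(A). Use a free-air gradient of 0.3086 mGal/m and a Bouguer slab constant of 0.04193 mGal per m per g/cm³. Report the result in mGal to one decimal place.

22.9

Δg_SB(A) = 982642.81 − 982856.38 + 0.3086×1598.4 − 0.04193×2.99×1598.4 = 79.30 mGal
Δg_SB(B) = 982577.26 − 982856.38 + 0.3086×2081.1 − 0.04193×2.99×2081.1 = 102.20 mGal
Difference = 102.20 − (79.30) = 22.90 mGal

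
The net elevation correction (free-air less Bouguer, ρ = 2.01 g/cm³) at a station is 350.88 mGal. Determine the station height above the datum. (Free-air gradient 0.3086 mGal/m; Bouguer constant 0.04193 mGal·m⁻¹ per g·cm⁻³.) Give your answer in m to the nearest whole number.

Combined gradient = 0.3086 − 0.04193 × 2.01 = 0.2243207 mGal/m
h = 350.88 / 0.2243207 = 1564.19 m

1564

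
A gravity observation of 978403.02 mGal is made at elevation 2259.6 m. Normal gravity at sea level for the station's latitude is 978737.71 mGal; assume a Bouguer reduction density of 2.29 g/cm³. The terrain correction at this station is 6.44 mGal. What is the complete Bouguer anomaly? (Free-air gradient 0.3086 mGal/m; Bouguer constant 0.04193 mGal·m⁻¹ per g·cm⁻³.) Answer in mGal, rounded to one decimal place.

Free-air correction = 0.3086 × 2259.6 = 697.31 mGal
Free-air anomaly = 978403.02 − 978737.71 + (697.31) = 362.62 mGal
Bouguer slab correction = 0.04193 × 2.29 × 2259.6 = 216.97 mGal
Simple Bouguer anomaly = 362.62 − (216.97) = 145.65 mGal
Complete Bouguer anomaly = 145.65 + 6.44 = 152.09 mGal

152.1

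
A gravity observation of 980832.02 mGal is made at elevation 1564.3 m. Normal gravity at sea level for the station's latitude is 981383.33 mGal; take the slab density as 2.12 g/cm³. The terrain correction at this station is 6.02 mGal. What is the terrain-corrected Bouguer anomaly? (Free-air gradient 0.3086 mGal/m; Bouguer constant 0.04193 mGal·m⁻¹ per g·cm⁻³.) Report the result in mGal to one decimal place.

-201.6

Free-air correction = 0.3086 × 1564.3 = 482.74 mGal
Free-air anomaly = 980832.02 − 981383.33 + (482.74) = -68.57 mGal
Bouguer slab correction = 0.04193 × 2.12 × 1564.3 = 139.05 mGal
Simple Bouguer anomaly = -68.57 − (139.05) = -207.62 mGal
Complete Bouguer anomaly = -207.62 + 6.02 = -201.60 mGal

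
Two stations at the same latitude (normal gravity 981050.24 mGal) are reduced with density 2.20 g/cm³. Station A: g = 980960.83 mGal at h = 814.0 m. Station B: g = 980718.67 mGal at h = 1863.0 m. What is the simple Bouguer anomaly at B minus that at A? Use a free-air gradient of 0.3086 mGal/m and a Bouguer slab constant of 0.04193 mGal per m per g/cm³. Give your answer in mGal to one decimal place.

Δg_SB(A) = 980960.83 − 981050.24 + 0.3086×814.0 − 0.04193×2.20×814.0 = 86.70 mGal
Δg_SB(B) = 980718.67 − 981050.24 + 0.3086×1863.0 − 0.04193×2.20×1863.0 = 71.50 mGal
Difference = 71.50 − (86.70) = -15.20 mGal

-15.2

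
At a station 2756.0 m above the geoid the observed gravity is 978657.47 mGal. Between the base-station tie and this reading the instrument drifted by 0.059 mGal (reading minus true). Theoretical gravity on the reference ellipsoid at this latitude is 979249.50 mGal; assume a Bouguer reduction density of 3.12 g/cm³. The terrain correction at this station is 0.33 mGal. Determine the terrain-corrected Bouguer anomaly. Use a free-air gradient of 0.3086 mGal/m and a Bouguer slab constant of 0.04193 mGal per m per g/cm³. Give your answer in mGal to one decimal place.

Drift-corrected reading = 978657.47 − (0.059) = 978657.411 mGal
Free-air correction = 0.3086 × 2756.0 = 850.50 mGal
Free-air anomaly = 978657.411 − 979249.50 + (850.50) = 258.411 mGal
Bouguer slab correction = 0.04193 × 3.12 × 2756.0 = 360.54 mGal
Simple Bouguer anomaly = 258.411 − (360.54) = -102.129 mGal
Complete Bouguer anomaly = -102.129 + 0.33 = -101.799 mGal

-101.8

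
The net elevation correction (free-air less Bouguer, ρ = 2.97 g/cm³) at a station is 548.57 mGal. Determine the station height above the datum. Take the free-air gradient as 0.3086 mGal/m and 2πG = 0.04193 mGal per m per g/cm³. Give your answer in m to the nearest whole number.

2980

Combined gradient = 0.3086 − 0.04193 × 2.97 = 0.1840679 mGal/m
h = 548.57 / 0.1840679 = 2980.26 m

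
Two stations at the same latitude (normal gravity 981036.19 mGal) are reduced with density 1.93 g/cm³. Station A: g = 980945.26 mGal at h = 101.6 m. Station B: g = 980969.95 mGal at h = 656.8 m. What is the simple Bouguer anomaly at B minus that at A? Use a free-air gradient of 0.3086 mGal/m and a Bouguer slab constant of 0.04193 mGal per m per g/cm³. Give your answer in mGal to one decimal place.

Δg_SB(A) = 980945.26 − 981036.19 + 0.3086×101.6 − 0.04193×1.93×101.6 = -67.80 mGal
Δg_SB(B) = 980969.95 − 981036.19 + 0.3086×656.8 − 0.04193×1.93×656.8 = 83.30 mGal
Difference = 83.30 − (-67.80) = 151.10 mGal

151.1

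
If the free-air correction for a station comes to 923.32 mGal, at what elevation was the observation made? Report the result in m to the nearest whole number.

h = 923.32 / 0.3086 = 2991.96 m

2992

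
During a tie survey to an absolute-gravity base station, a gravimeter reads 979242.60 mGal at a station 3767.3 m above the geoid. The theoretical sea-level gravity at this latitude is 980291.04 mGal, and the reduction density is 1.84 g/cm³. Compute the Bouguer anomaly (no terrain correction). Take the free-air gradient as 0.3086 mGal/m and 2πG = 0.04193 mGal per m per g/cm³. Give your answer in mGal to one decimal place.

-176.5

Free-air correction = 0.3086 × 3767.3 = 1162.59 mGal
Free-air anomaly = 979242.60 − 980291.04 + (1162.59) = 114.15 mGal
Bouguer slab correction = 0.04193 × 1.84 × 3767.3 = 290.65 mGal
Simple Bouguer anomaly = 114.15 − (290.65) = -176.50 mGal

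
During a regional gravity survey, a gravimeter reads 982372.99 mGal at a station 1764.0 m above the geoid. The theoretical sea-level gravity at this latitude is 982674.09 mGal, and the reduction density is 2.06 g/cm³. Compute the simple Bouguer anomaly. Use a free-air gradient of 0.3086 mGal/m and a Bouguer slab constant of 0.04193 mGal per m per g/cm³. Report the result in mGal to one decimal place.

Free-air correction = 0.3086 × 1764.0 = 544.37 mGal
Free-air anomaly = 982372.99 − 982674.09 + (544.37) = 243.27 mGal
Bouguer slab correction = 0.04193 × 2.06 × 1764.0 = 152.37 mGal
Simple Bouguer anomaly = 243.27 − (152.37) = 90.90 mGal

90.9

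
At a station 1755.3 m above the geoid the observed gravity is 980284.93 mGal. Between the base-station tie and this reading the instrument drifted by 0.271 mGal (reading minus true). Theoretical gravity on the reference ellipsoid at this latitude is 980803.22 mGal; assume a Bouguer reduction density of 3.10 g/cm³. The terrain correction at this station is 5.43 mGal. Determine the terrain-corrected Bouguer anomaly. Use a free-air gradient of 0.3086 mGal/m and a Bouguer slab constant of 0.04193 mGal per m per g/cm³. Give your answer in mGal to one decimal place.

Drift-corrected reading = 980284.93 − (0.271) = 980284.659 mGal
Free-air correction = 0.3086 × 1755.3 = 541.69 mGal
Free-air anomaly = 980284.659 − 980803.22 + (541.69) = 23.129 mGal
Bouguer slab correction = 0.04193 × 3.10 × 1755.3 = 228.16 mGal
Simple Bouguer anomaly = 23.129 − (228.16) = -205.031 mGal
Complete Bouguer anomaly = -205.031 + 5.43 = -199.601 mGal

-199.6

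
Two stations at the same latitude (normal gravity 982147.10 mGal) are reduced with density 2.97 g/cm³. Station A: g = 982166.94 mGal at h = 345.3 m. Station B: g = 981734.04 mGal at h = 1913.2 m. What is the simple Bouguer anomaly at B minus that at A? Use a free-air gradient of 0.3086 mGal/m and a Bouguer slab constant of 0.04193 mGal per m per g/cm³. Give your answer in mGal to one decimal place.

-144.3

Δg_SB(A) = 982166.94 − 982147.10 + 0.3086×345.3 − 0.04193×2.97×345.3 = 83.40 mGal
Δg_SB(B) = 981734.04 − 982147.10 + 0.3086×1913.2 − 0.04193×2.97×1913.2 = -60.90 mGal
Difference = -60.90 − (83.40) = -144.30 mGal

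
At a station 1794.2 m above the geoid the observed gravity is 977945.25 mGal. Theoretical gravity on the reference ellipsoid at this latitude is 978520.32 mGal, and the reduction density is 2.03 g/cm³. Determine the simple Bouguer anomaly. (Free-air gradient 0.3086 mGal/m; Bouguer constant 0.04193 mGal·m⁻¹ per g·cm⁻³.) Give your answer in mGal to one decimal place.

Free-air correction = 0.3086 × 1794.2 = 553.69 mGal
Free-air anomaly = 977945.25 − 978520.32 + (553.69) = -21.38 mGal
Bouguer slab correction = 0.04193 × 2.03 × 1794.2 = 152.72 mGal
Simple Bouguer anomaly = -21.38 − (152.72) = -174.10 mGal

-174.1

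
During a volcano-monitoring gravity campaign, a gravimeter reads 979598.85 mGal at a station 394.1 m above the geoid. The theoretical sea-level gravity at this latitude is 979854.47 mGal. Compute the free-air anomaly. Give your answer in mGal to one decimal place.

Free-air correction = 0.3086 × 394.1 = 121.62 mGal
Free-air anomaly = 979598.85 − 979854.47 + (121.62) = -134.00 mGal

-134.0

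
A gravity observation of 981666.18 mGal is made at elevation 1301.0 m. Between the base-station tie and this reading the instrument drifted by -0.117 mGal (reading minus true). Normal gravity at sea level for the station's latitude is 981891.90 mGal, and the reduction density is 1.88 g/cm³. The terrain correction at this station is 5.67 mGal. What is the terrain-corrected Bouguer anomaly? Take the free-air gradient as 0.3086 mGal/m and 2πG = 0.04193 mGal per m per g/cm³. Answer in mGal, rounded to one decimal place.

79.0

Drift-corrected reading = 981666.18 − (-0.117) = 981666.297 mGal
Free-air correction = 0.3086 × 1301.0 = 401.49 mGal
Free-air anomaly = 981666.297 − 981891.90 + (401.49) = 175.887 mGal
Bouguer slab correction = 0.04193 × 1.88 × 1301.0 = 102.56 mGal
Simple Bouguer anomaly = 175.887 − (102.56) = 73.327 mGal
Complete Bouguer anomaly = 73.327 + 5.67 = 78.997 mGal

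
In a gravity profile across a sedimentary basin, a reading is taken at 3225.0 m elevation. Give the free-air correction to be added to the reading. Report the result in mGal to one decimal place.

995.2

Free-air correction = 0.3086 × 3225.0 = 995.2 mGal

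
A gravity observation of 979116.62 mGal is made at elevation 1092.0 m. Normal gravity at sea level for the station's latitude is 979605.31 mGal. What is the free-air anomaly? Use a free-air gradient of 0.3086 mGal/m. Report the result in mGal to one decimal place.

Free-air correction = 0.3086 × 1092.0 = 336.99 mGal
Free-air anomaly = 979116.62 − 979605.31 + (336.99) = -151.70 mGal

-151.7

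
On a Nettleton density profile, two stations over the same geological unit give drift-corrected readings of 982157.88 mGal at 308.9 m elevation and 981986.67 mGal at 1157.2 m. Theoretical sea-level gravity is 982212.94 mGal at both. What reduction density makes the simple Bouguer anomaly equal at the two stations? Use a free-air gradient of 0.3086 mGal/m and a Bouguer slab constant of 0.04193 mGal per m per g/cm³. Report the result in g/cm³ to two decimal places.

Δg_obs = 981986.67 − 982157.88 = -171.21 mGal over Δh = 1157.2 − 308.9 = 848.3 m
Equal Bouguer anomalies ⇒ Δg_obs + (0.3086 − 0.04193ρ)·Δh = 0
0.3086 − 0.04193ρ = −Δg_obs/Δh = 0.20183
ρ = (0.3086 − 0.20183) / 0.04193 = 2.55 g/cm³

2.55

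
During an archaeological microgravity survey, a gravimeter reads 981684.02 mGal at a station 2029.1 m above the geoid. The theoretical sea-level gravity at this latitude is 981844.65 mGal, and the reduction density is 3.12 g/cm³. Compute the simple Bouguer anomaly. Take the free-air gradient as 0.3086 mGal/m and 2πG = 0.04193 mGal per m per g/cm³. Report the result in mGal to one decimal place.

200.1

Free-air correction = 0.3086 × 2029.1 = 626.18 mGal
Free-air anomaly = 981684.02 − 981844.65 + (626.18) = 465.55 mGal
Bouguer slab correction = 0.04193 × 3.12 × 2029.1 = 265.45 mGal
Simple Bouguer anomaly = 465.55 − (265.45) = 200.10 mGal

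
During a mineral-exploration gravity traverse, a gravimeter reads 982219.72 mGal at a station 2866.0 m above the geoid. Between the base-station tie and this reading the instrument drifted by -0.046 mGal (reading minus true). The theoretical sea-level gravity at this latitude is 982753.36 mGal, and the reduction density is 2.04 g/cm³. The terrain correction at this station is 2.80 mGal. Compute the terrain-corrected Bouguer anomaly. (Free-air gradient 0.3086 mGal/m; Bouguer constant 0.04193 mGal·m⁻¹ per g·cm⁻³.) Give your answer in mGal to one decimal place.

Drift-corrected reading = 982219.72 − (-0.046) = 982219.766 mGal
Free-air correction = 0.3086 × 2866.0 = 884.45 mGal
Free-air anomaly = 982219.766 − 982753.36 + (884.45) = 350.856 mGal
Bouguer slab correction = 0.04193 × 2.04 × 2866.0 = 245.15 mGal
Simple Bouguer anomaly = 350.856 − (245.15) = 105.706 mGal
Complete Bouguer anomaly = 105.706 + 2.80 = 108.506 mGal

108.5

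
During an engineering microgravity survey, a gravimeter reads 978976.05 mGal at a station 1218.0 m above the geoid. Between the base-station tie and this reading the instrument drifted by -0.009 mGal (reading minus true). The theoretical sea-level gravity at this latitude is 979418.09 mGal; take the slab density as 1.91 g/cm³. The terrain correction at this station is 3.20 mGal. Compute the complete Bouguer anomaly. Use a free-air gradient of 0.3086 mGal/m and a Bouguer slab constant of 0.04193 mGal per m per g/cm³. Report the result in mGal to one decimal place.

Drift-corrected reading = 978976.05 − (-0.009) = 978976.059 mGal
Free-air correction = 0.3086 × 1218.0 = 375.87 mGal
Free-air anomaly = 978976.059 − 979418.09 + (375.87) = -66.161 mGal
Bouguer slab correction = 0.04193 × 1.91 × 1218.0 = 97.55 mGal
Simple Bouguer anomaly = -66.161 − (97.55) = -163.711 mGal
Complete Bouguer anomaly = -163.711 + 3.20 = -160.511 mGal

-160.5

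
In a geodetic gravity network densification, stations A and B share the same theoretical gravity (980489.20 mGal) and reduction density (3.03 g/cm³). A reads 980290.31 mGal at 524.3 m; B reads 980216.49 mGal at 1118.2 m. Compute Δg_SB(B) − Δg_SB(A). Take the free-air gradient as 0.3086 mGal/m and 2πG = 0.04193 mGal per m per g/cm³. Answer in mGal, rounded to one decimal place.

34.0

Δg_SB(A) = 980290.31 − 980489.20 + 0.3086×524.3 − 0.04193×3.03×524.3 = -103.70 mGal
Δg_SB(B) = 980216.49 − 980489.20 + 0.3086×1118.2 − 0.04193×3.03×1118.2 = -69.70 mGal
Difference = -69.70 − (-103.70) = 34.00 mGal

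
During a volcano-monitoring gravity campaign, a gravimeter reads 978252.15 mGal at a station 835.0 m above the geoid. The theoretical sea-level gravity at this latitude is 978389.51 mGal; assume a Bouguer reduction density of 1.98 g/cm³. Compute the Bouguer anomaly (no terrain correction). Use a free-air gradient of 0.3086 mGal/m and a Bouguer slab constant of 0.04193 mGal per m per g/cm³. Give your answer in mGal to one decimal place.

51.0

Free-air correction = 0.3086 × 835.0 = 257.68 mGal
Free-air anomaly = 978252.15 − 978389.51 + (257.68) = 120.32 mGal
Bouguer slab correction = 0.04193 × 1.98 × 835.0 = 69.32 mGal
Simple Bouguer anomaly = 120.32 − (69.32) = 51.00 mGal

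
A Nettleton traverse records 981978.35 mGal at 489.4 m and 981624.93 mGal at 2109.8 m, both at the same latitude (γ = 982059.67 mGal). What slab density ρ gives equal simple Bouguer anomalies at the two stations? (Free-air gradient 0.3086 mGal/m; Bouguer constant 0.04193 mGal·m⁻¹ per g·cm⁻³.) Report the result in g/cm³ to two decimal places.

2.16

Δg_obs = 981624.93 − 981978.35 = -353.42 mGal over Δh = 2109.8 − 489.4 = 1620.4 m
Equal Bouguer anomalies ⇒ Δg_obs + (0.3086 − 0.04193ρ)·Δh = 0
0.3086 − 0.04193ρ = −Δg_obs/Δh = 0.21811
ρ = (0.3086 − 0.21811) / 0.04193 = 2.16 g/cm³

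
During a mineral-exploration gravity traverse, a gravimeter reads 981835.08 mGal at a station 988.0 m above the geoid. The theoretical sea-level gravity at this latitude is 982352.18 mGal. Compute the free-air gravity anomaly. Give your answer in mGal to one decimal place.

-212.2

Free-air correction = 0.3086 × 988.0 = 304.90 mGal
Free-air anomaly = 981835.08 − 982352.18 + (304.90) = -212.20 mGal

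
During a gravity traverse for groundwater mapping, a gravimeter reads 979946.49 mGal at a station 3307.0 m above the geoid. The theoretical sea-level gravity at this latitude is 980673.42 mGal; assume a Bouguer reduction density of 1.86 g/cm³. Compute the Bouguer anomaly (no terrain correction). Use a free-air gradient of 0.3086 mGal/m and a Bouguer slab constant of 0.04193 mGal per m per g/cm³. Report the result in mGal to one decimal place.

Free-air correction = 0.3086 × 3307.0 = 1020.54 mGal
Free-air anomaly = 979946.49 − 980673.42 + (1020.54) = 293.61 mGal
Bouguer slab correction = 0.04193 × 1.86 × 3307.0 = 257.91 mGal
Simple Bouguer anomaly = 293.61 − (257.91) = 35.70 mGal

35.7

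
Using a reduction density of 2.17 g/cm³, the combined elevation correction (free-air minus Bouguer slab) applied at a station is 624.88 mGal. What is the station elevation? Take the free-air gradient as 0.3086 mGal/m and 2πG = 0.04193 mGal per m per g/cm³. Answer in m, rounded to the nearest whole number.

2872

Combined gradient = 0.3086 − 0.04193 × 2.17 = 0.2176119 mGal/m
h = 624.88 / 0.2176119 = 2871.53 m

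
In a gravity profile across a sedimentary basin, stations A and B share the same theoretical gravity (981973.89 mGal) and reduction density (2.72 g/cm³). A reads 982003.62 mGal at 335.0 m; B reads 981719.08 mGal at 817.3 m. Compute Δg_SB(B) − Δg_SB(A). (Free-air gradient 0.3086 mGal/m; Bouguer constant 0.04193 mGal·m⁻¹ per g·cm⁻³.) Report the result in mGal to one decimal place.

Δg_SB(A) = 982003.62 − 981973.89 + 0.3086×335.0 − 0.04193×2.72×335.0 = 94.90 mGal
Δg_SB(B) = 981719.08 − 981973.89 + 0.3086×817.3 − 0.04193×2.72×817.3 = -95.80 mGal
Difference = -95.80 − (94.90) = -190.70 mGal

-190.7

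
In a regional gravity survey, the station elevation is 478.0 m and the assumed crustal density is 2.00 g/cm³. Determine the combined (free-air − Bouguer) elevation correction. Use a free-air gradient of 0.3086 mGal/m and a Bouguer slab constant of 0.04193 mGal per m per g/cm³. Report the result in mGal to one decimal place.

Combined gradient = 0.3086 − 0.04193 × 2.00 = 0.2247400 mGal/m
Combined elevation correction = 0.2247400 × 478.0 = 107.4 mGal

107.4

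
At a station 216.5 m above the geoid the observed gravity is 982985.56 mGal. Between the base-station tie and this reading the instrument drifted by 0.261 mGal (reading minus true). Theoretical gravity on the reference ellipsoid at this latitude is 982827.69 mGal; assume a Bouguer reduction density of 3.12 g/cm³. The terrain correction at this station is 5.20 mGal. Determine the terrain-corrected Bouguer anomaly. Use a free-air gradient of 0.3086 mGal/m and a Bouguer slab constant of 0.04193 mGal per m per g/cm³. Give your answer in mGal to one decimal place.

201.3

Drift-corrected reading = 982985.56 − (0.261) = 982985.299 mGal
Free-air correction = 0.3086 × 216.5 = 66.81 mGal
Free-air anomaly = 982985.299 − 982827.69 + (66.81) = 224.419 mGal
Bouguer slab correction = 0.04193 × 3.12 × 216.5 = 28.32 mGal
Simple Bouguer anomaly = 224.419 − (28.32) = 196.099 mGal
Complete Bouguer anomaly = 196.099 + 5.20 = 201.299 mGal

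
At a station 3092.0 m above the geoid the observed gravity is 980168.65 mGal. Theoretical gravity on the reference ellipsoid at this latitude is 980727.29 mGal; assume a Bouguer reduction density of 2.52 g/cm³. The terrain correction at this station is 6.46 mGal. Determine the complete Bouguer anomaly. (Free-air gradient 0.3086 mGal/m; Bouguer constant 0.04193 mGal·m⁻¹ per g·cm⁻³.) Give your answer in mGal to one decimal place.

75.3

Free-air correction = 0.3086 × 3092.0 = 954.19 mGal
Free-air anomaly = 980168.65 − 980727.29 + (954.19) = 395.55 mGal
Bouguer slab correction = 0.04193 × 2.52 × 3092.0 = 326.71 mGal
Simple Bouguer anomaly = 395.55 − (326.71) = 68.84 mGal
Complete Bouguer anomaly = 68.84 + 6.46 = 75.30 mGal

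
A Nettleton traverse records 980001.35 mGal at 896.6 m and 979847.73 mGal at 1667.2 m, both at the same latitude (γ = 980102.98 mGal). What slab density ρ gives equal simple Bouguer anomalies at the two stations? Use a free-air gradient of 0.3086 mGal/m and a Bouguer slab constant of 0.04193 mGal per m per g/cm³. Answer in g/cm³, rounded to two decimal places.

2.61

Δg_obs = 979847.73 − 980001.35 = -153.62 mGal over Δh = 1667.2 − 896.6 = 770.6 m
Equal Bouguer anomalies ⇒ Δg_obs + (0.3086 − 0.04193ρ)·Δh = 0
0.3086 − 0.04193ρ = −Δg_obs/Δh = 0.19935
ρ = (0.3086 − 0.19935) / 0.04193 = 2.61 g/cm³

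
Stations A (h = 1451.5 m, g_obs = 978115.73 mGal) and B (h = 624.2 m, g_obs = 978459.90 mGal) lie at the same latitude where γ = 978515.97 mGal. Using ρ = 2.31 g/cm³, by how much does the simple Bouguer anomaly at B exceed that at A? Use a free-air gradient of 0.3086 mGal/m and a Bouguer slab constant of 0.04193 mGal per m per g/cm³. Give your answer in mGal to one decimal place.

Δg_SB(A) = 978115.73 − 978515.97 + 0.3086×1451.5 − 0.04193×2.31×1451.5 = -92.90 mGal
Δg_SB(B) = 978459.90 − 978515.97 + 0.3086×624.2 − 0.04193×2.31×624.2 = 76.10 mGal
Difference = 76.10 − (-92.90) = 169.00 mGal

169.0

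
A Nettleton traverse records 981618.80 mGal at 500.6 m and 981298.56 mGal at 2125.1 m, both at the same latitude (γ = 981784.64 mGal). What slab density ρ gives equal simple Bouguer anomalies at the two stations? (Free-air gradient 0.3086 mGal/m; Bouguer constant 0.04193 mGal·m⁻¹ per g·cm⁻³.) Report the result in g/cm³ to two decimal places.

2.66

Δg_obs = 981298.56 − 981618.80 = -320.24 mGal over Δh = 2125.1 − 500.6 = 1624.5 m
Equal Bouguer anomalies ⇒ Δg_obs + (0.3086 − 0.04193ρ)·Δh = 0
0.3086 − 0.04193ρ = −Δg_obs/Δh = 0.19713
ρ = (0.3086 − 0.19713) / 0.04193 = 2.66 g/cm³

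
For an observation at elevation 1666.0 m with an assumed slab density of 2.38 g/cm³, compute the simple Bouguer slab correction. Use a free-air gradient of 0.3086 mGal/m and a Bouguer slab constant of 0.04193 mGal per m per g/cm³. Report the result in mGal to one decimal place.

166.3

Bouguer slab correction = 0.04193 × 2.38 × 1666.0 = 166.3 mGal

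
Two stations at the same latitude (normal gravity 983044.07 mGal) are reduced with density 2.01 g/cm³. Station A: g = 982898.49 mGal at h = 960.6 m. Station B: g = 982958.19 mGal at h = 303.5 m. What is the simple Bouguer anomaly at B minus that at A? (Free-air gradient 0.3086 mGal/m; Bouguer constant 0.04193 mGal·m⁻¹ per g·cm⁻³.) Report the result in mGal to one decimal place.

Δg_SB(A) = 982898.49 − 983044.07 + 0.3086×960.6 − 0.04193×2.01×960.6 = 69.90 mGal
Δg_SB(B) = 982958.19 − 983044.07 + 0.3086×303.5 − 0.04193×2.01×303.5 = -17.80 mGal
Difference = -17.80 − (69.90) = -87.70 mGal

-87.7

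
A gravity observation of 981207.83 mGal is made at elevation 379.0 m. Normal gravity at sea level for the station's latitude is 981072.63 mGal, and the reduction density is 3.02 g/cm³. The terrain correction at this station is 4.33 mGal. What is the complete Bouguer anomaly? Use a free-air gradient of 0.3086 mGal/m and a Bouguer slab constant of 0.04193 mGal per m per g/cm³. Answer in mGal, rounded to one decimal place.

208.5

Free-air correction = 0.3086 × 379.0 = 116.96 mGal
Free-air anomaly = 981207.83 − 981072.63 + (116.96) = 252.16 mGal
Bouguer slab correction = 0.04193 × 3.02 × 379.0 = 47.99 mGal
Simple Bouguer anomaly = 252.16 − (47.99) = 204.17 mGal
Complete Bouguer anomaly = 204.17 + 4.33 = 208.50 mGal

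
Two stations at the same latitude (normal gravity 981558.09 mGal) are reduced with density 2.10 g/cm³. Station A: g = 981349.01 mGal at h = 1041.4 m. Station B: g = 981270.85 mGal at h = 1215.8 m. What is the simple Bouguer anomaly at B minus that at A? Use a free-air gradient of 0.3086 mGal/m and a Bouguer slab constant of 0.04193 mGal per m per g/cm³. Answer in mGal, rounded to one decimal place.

Δg_SB(A) = 981349.01 − 981558.09 + 0.3086×1041.4 − 0.04193×2.10×1041.4 = 20.60 mGal
Δg_SB(B) = 981270.85 − 981558.09 + 0.3086×1215.8 − 0.04193×2.10×1215.8 = -19.10 mGal
Difference = -19.10 − (20.60) = -39.70 mGal

-39.7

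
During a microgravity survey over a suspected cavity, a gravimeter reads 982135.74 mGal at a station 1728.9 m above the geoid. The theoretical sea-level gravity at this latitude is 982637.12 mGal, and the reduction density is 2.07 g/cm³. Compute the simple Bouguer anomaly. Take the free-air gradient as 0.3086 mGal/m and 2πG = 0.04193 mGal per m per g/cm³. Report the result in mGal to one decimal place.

Free-air correction = 0.3086 × 1728.9 = 533.54 mGal
Free-air anomaly = 982135.74 − 982637.12 + (533.54) = 32.16 mGal
Bouguer slab correction = 0.04193 × 2.07 × 1728.9 = 150.06 mGal
Simple Bouguer anomaly = 32.16 − (150.06) = -117.90 mGal

-117.9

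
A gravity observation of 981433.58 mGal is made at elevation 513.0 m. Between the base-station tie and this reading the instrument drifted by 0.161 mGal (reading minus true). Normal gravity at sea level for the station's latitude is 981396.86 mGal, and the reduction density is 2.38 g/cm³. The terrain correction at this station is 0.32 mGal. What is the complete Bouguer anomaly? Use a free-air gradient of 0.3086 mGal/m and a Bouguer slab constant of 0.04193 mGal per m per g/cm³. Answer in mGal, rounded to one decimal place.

144.0

Drift-corrected reading = 981433.58 − (0.161) = 981433.419 mGal
Free-air correction = 0.3086 × 513.0 = 158.31 mGal
Free-air anomaly = 981433.419 − 981396.86 + (158.31) = 194.869 mGal
Bouguer slab correction = 0.04193 × 2.38 × 513.0 = 51.19 mGal
Simple Bouguer anomaly = 194.869 − (51.19) = 143.679 mGal
Complete Bouguer anomaly = 143.679 + 0.32 = 143.999 mGal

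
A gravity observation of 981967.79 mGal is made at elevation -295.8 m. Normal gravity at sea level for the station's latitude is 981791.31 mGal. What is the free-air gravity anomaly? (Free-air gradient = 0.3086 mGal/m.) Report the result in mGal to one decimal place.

Free-air correction = 0.3086 × -295.8 = -91.28 mGal
Free-air anomaly = 981967.79 − 981791.31 + (-91.28) = 85.20 mGal

85.2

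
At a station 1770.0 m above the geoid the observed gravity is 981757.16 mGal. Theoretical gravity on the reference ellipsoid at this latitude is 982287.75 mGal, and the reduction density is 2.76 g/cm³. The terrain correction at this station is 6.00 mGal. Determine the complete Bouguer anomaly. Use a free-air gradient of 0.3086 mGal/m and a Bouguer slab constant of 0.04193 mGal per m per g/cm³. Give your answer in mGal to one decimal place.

-183.2

Free-air correction = 0.3086 × 1770.0 = 546.22 mGal
Free-air anomaly = 981757.16 − 982287.75 + (546.22) = 15.63 mGal
Bouguer slab correction = 0.04193 × 2.76 × 1770.0 = 204.84 mGal
Simple Bouguer anomaly = 15.63 − (204.84) = -189.21 mGal
Complete Bouguer anomaly = -189.21 + 6.00 = -183.21 mGal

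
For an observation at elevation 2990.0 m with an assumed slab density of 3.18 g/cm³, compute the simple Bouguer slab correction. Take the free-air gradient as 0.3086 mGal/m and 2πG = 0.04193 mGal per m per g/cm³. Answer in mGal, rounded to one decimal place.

Bouguer slab correction = 0.04193 × 3.18 × 2990.0 = 398.7 mGal

398.7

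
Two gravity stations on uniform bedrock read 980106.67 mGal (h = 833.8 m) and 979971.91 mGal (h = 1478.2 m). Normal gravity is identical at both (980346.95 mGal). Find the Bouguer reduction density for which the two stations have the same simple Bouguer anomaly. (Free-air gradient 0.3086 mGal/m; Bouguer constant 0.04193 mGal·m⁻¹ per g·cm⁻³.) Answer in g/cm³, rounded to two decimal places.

2.37

Δg_obs = 979971.91 − 980106.67 = -134.76 mGal over Δh = 1478.2 − 833.8 = 644.4 m
Equal Bouguer anomalies ⇒ Δg_obs + (0.3086 − 0.04193ρ)·Δh = 0
0.3086 − 0.04193ρ = −Δg_obs/Δh = 0.20912
ρ = (0.3086 − 0.20912) / 0.04193 = 2.37 g/cm³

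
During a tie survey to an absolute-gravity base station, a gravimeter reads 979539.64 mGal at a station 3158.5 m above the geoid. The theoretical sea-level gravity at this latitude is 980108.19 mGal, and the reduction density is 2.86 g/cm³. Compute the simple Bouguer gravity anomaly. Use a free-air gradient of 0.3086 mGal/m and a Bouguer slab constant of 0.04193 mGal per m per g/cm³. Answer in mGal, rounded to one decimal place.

27.4

Free-air correction = 0.3086 × 3158.5 = 974.71 mGal
Free-air anomaly = 979539.64 − 980108.19 + (974.71) = 406.16 mGal
Bouguer slab correction = 0.04193 × 2.86 × 3158.5 = 378.77 mGal
Simple Bouguer anomaly = 406.16 − (378.77) = 27.39 mGal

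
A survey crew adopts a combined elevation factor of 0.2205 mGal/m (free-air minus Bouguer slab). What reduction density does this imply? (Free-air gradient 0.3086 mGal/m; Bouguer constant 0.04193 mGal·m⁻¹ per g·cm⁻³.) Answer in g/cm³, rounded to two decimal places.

0.2205 = 0.3086 − 0.04193 × ρ
ρ = (0.3086 − 0.2205) / 0.04193 = 2.10 g/cm³

2.10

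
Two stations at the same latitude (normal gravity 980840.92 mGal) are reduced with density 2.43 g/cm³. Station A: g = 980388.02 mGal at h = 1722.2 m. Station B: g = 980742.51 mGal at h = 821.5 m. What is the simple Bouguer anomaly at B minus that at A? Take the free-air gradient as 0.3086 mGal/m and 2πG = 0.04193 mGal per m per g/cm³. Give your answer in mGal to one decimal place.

Δg_SB(A) = 980388.02 − 980840.92 + 0.3086×1722.2 − 0.04193×2.43×1722.2 = -96.90 mGal
Δg_SB(B) = 980742.51 − 980840.92 + 0.3086×821.5 − 0.04193×2.43×821.5 = 71.40 mGal
Difference = 71.40 − (-96.90) = 168.30 mGal

168.3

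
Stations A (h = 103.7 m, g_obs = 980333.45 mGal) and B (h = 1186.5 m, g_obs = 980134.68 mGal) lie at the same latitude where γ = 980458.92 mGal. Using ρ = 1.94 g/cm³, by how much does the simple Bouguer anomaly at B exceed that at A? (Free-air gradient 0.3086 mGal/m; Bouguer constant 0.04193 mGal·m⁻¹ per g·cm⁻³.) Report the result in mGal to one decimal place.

Δg_SB(A) = 980333.45 − 980458.92 + 0.3086×103.7 − 0.04193×1.94×103.7 = -101.90 mGal
Δg_SB(B) = 980134.68 − 980458.92 + 0.3086×1186.5 − 0.04193×1.94×1186.5 = -54.60 mGal
Difference = -54.60 − (-101.90) = 47.30 mGal

47.3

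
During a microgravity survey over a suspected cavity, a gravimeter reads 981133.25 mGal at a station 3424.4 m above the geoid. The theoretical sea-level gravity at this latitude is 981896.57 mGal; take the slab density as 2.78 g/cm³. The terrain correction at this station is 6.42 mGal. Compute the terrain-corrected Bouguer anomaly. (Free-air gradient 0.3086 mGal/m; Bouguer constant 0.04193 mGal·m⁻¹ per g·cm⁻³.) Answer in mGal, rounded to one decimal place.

-99.3

Free-air correction = 0.3086 × 3424.4 = 1056.77 mGal
Free-air anomaly = 981133.25 − 981896.57 + (1056.77) = 293.45 mGal
Bouguer slab correction = 0.04193 × 2.78 × 3424.4 = 399.17 mGal
Simple Bouguer anomaly = 293.45 − (399.17) = -105.72 mGal
Complete Bouguer anomaly = -105.72 + 6.42 = -99.30 mGal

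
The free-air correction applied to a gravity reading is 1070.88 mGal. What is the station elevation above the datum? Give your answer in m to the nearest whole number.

h = 1070.88 / 0.3086 = 3470.12 m

3470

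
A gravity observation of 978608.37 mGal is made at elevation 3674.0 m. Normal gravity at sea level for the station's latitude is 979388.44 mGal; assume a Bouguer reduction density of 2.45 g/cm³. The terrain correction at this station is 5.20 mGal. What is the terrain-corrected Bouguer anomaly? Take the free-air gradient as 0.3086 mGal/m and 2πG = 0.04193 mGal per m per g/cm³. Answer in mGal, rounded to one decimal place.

Free-air correction = 0.3086 × 3674.0 = 1133.80 mGal
Free-air anomaly = 978608.37 − 979388.44 + (1133.80) = 353.73 mGal
Bouguer slab correction = 0.04193 × 2.45 × 3674.0 = 377.42 mGal
Simple Bouguer anomaly = 353.73 − (377.42) = -23.69 mGal
Complete Bouguer anomaly = -23.69 + 5.20 = -18.49 mGal

-18.5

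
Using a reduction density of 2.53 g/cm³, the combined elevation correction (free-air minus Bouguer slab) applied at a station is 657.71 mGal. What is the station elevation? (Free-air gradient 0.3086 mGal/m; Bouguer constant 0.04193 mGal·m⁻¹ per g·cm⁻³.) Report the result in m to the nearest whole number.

Combined gradient = 0.3086 − 0.04193 × 2.53 = 0.2025171 mGal/m
h = 657.71 / 0.2025171 = 3247.68 m

3248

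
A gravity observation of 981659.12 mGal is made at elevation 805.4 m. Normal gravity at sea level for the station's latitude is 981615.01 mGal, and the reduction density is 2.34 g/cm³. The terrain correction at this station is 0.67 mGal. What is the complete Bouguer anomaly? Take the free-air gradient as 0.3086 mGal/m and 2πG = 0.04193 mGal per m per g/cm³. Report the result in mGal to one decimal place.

214.3

Free-air correction = 0.3086 × 805.4 = 248.55 mGal
Free-air anomaly = 981659.12 − 981615.01 + (248.55) = 292.66 mGal
Bouguer slab correction = 0.04193 × 2.34 × 805.4 = 79.02 mGal
Simple Bouguer anomaly = 292.66 − (79.02) = 213.64 mGal
Complete Bouguer anomaly = 213.64 + 0.67 = 214.31 mGal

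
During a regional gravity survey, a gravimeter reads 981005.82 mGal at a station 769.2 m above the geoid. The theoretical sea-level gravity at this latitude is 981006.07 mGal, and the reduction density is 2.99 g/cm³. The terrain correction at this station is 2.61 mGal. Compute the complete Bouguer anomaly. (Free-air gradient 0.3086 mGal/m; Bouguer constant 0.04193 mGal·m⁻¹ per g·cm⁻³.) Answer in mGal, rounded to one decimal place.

143.3

Free-air correction = 0.3086 × 769.2 = 237.38 mGal
Free-air anomaly = 981005.82 − 981006.07 + (237.38) = 237.13 mGal
Bouguer slab correction = 0.04193 × 2.99 × 769.2 = 96.44 mGal
Simple Bouguer anomaly = 237.13 − (96.44) = 140.69 mGal
Complete Bouguer anomaly = 140.69 + 2.61 = 143.30 mGal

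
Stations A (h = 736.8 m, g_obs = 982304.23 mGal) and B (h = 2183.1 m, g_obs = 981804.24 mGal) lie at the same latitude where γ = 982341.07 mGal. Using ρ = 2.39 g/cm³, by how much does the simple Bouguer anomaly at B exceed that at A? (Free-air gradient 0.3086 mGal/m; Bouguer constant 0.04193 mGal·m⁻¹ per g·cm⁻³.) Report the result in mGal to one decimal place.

Δg_SB(A) = 982304.23 − 982341.07 + 0.3086×736.8 − 0.04193×2.39×736.8 = 116.70 mGal
Δg_SB(B) = 981804.24 − 982341.07 + 0.3086×2183.1 − 0.04193×2.39×2183.1 = -81.90 mGal
Difference = -81.90 − (116.70) = -198.60 mGal

-198.6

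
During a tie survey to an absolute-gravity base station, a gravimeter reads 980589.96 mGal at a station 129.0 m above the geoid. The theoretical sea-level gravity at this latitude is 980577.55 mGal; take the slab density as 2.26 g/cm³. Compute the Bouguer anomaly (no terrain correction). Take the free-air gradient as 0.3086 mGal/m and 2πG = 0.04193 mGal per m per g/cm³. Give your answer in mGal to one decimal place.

Free-air correction = 0.3086 × 129.0 = 39.81 mGal
Free-air anomaly = 980589.96 − 980577.55 + (39.81) = 52.22 mGal
Bouguer slab correction = 0.04193 × 2.26 × 129.0 = 12.22 mGal
Simple Bouguer anomaly = 52.22 − (12.22) = 40.00 mGal

40.0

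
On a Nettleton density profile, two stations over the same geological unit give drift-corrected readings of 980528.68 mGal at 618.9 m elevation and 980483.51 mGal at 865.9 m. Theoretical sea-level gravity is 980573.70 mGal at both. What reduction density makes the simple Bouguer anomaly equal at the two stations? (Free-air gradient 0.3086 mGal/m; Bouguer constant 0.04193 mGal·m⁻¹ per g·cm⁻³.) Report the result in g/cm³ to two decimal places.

3.00

Δg_obs = 980483.51 − 980528.68 = -45.17 mGal over Δh = 865.9 − 618.9 = 247.0 m
Equal Bouguer anomalies ⇒ Δg_obs + (0.3086 − 0.04193ρ)·Δh = 0
0.3086 − 0.04193ρ = −Δg_obs/Δh = 0.18287
ρ = (0.3086 − 0.18287) / 0.04193 = 3.00 g/cm³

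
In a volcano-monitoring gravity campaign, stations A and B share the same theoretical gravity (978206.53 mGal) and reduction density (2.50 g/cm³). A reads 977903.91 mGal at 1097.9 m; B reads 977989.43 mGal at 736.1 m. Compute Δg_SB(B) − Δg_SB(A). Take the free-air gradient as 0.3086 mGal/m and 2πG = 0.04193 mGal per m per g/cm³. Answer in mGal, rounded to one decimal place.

Δg_SB(A) = 977903.91 − 978206.53 + 0.3086×1097.9 − 0.04193×2.50×1097.9 = -78.90 mGal
Δg_SB(B) = 977989.43 − 978206.53 + 0.3086×736.1 − 0.04193×2.50×736.1 = -67.10 mGal
Difference = -67.10 − (-78.90) = 11.80 mGal

11.8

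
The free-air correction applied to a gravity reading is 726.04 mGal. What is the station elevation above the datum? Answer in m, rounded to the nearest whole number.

h = 726.04 / 0.3086 = 2352.69 m

2353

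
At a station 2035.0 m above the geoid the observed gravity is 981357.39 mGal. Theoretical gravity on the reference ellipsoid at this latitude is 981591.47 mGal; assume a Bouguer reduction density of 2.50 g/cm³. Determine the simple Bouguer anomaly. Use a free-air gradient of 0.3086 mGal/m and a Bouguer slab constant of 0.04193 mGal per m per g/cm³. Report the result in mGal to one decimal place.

Free-air correction = 0.3086 × 2035.0 = 628.00 mGal
Free-air anomaly = 981357.39 − 981591.47 + (628.00) = 393.92 mGal
Bouguer slab correction = 0.04193 × 2.50 × 2035.0 = 213.32 mGal
Simple Bouguer anomaly = 393.92 − (213.32) = 180.60 mGal

180.6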